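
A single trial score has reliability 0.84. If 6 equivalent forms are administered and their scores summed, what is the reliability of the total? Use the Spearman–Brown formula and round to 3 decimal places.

0.969

ρ_k = kρ / (1 + (k−1)ρ) = 6·0.84 / (1 + 5·0.84) = 5.040 / 5.200 = 0.969.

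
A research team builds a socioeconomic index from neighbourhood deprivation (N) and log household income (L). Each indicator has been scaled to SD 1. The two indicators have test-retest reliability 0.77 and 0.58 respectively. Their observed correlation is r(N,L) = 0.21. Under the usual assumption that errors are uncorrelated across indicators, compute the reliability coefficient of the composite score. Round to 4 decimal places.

Var(N+L) = 2 + 2·[0.21] = 2 + 0.42 = 2.42.
With uncorrelated errors the cross-covariances are all true-score covariance, so they carry over unchanged; only the diagonal terms shrink to ρᵢσᵢ².
True-score variance = [0.77 + 0.58] + 0.42 = 1.35 + 0.42 = 1.77.
Reliability = 1.77 / 2.42 = 0.7314.

0.7314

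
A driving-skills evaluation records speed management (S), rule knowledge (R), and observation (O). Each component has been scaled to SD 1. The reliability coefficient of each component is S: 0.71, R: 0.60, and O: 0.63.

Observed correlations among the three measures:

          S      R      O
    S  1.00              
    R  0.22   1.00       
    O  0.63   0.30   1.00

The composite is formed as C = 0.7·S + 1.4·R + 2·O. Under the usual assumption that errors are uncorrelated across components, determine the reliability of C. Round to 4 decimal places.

0.7670

Var(C) = 0.7² + 1.4² + 2² + 2·[0.98·0.22 + 1.4·0.63 + 2.8·0.30] = 6.45 + 3.8752 = 10.3252.
Under uncorrelated errors the observed covariances equal the true-score covariances, so only the own-variance terms attenuate.
True-score variance = [0.7²·0.71 + 1.4²·0.60 + 2²·0.63] + 3.8752 = 4.0439 + 3.8752 = 7.9191.
Reliability = 7.9191 / 10.3252 = 0.7670.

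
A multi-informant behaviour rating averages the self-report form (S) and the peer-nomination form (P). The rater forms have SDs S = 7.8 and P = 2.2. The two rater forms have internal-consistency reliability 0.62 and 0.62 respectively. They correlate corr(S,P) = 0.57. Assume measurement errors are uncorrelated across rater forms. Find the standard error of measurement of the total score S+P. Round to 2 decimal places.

Var(total) = 65.68 + 19.5624 = 85.2424.
True-score variance = 40.7216 + 19.5624 = 60.284, so reliability = 0.7072.
Error variance = 85.2424 − 60.284 = 24.9584; SEM = √24.9584 = 5.00.

5.00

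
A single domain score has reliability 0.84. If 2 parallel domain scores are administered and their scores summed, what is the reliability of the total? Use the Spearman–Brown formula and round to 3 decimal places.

0.913

ρ_k = kρ / (1 + (k−1)ρ) = 2·0.84 / (1 + 1·0.84) = 1.680 / 1.840 = 0.913.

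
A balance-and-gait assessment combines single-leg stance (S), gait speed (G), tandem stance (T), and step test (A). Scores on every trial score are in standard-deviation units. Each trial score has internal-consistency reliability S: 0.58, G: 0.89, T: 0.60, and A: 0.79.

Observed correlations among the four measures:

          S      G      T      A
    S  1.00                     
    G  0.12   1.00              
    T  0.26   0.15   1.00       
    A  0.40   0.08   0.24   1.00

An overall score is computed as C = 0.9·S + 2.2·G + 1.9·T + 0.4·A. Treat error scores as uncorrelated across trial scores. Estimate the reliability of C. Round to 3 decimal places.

Var(C) = 0.9² + 2.2² + 1.9² + 0.4² + 2·[1.98·0.12 + 1.71·0.26 + 0.36·0.40 + 4.18·0.15 + 0.88·0.08 + 0.76·0.24] = 9.42 + 3.412 = 12.832.
Because errors are independent across components, Cov(Tᵢ,Tⱼ) = Cov(Xᵢ,Xⱼ); the off-diagonal part of the true-score variance is the same as above.
True-score variance = [0.9²·0.58 + 2.2²·0.89 + 1.9²·0.60 + 0.4²·0.79] + 3.412 = 7.0698 + 3.412 = 10.4818.
Reliability = 10.4818 / 12.832 = 0.817.

0.817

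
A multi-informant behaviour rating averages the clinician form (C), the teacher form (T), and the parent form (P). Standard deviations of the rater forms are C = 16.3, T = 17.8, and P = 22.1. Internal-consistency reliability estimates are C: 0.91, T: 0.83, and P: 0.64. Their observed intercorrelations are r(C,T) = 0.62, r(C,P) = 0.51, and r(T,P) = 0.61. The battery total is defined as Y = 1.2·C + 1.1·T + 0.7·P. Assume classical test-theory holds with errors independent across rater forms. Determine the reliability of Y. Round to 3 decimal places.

Var(Y) = 1.2²·16.3² + 1.1²·17.8² + 0.7²·22.1² + 2·[1.32·16.3·17.8·0.62 + 0.84·16.3·22.1·0.51 + 0.77·17.8·22.1·0.61] = 1005.29 + 1153.09 = 2158.38.
Under uncorrelated errors the observed covariances equal the true-score covariances, so only the own-variance terms attenuate.
True-score variance = [1.2²·16.3²·0.91 + 1.1²·17.8²·0.83 + 0.7²·22.1²·0.64] + 1153.09 = 819.528 + 1153.09 = 1972.62.
Reliability = 1972.62 / 2158.38 = 0.914.

0.914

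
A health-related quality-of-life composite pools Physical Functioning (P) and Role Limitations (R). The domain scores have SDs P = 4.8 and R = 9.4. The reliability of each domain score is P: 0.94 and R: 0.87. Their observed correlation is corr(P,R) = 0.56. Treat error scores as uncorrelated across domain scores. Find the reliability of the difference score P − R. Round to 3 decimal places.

0.789

Var(P−R) = 4.8² + 9.4² − 2·4.8·9.4·0.56 = 111.4 − 50.5344 = 60.8656.
With uncorrelated errors the cross-covariances are all true-score covariance, so they carry over unchanged; only the diagonal terms shrink to ρᵢσᵢ².
True-score variance = [4.8²·0.94 + 9.4²·0.87] − 50.5344 = 98.5308 − 50.5344 = 47.9964.
Reliability = 47.9964 / 60.8656 = 0.789.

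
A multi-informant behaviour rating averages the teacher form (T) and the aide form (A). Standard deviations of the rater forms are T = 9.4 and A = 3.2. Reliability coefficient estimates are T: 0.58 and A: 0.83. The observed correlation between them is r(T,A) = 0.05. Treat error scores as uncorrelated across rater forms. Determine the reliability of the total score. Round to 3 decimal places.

Var(T+A) = 9.4² + 3.2² + 2·[9.4·3.2·0.05] = 98.6 + 3.008 = 101.608.
With uncorrelated errors the cross-covariances are all true-score covariance, so they carry over unchanged; only the diagonal terms shrink to ρᵢσᵢ².
True-score variance = [9.4²·0.58 + 3.2²·0.83] + 3.008 = 59.748 + 3.008 = 62.756.
Reliability = 62.756 / 101.608 = 0.618.

0.618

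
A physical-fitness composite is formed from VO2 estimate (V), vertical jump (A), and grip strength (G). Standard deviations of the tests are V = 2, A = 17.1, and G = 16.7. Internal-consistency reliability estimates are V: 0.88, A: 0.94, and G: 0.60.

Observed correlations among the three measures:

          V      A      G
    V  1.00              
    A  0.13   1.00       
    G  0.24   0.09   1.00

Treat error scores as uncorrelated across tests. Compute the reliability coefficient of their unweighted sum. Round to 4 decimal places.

0.8011

Var(V+A+G) = 2² + 17.1² + 16.7² + 2·[2·17.1·0.13 + 2·16.7·0.24 + 17.1·16.7·0.09] = 575.3 + 76.3266 = 651.627.
With uncorrelated errors the cross-covariances are all true-score covariance, so they carry over unchanged; only the diagonal terms shrink to ρᵢσᵢ².
True-score variance = [2²·0.88 + 17.1²·0.94 + 16.7²·0.60] + 76.3266 = 445.719 + 76.3266 = 522.046.
Reliability = 522.046 / 651.627 = 0.8011.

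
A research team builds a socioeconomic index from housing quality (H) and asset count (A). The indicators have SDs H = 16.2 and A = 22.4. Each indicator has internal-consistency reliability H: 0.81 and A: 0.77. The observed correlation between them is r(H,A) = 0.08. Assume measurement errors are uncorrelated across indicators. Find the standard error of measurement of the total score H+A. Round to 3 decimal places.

Var(total) = 764.2 + 58.0608 = 822.261.
True-score variance = 598.932 + 58.0608 = 656.992, so reliability = 0.7990.
Error variance = 822.261 − 656.992 = 165.268; SEM = √165.268 = 12.856.

12.856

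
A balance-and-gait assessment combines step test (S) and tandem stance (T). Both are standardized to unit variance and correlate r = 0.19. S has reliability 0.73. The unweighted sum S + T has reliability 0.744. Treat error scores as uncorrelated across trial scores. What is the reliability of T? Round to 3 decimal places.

Var(S+T) = 2 + 2·0.19 = 2.380.
True-score variance = ρ_S + ρ_T + 2·0.19, so 0.744 = (0.73 + ρ_T + 0.38) / 2.380.
ρ_T = 0.744·2.380 − 0.73 − 0.38 = 0.661.

0.661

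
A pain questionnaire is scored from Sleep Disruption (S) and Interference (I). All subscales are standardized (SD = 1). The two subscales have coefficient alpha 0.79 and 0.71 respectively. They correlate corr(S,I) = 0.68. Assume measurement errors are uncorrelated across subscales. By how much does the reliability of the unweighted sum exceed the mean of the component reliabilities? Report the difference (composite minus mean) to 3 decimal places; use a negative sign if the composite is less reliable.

0.101

Var(sum) = 2 + 1.36 = 3.36; true-score variance = 1.5 + 1.36 = 2.86; composite reliability = 0.8512.
Mean component reliability = 0.7500.
Difference = 0.8512 − 0.7500 = 0.101.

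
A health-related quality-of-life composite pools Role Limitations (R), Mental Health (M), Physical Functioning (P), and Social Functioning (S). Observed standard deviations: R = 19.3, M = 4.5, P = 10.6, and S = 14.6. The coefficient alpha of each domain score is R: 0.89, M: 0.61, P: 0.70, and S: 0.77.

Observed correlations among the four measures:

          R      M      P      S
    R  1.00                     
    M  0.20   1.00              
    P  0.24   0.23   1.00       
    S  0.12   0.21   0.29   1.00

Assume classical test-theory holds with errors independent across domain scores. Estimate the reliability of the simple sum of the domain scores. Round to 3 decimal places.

Var(R+M+P+S) = 19.3² + 4.5² + 10.6² + 14.6² + 2·[19.3·4.5·0.20 + 19.3·10.6·0.24 + 19.3·14.6·0.12 + 4.5·10.6·0.23 + 4.5·14.6·0.21 + 10.6·14.6·0.29] = 718.26 + 339.862 = 1058.12.
With uncorrelated errors the cross-covariances are all true-score covariance, so they carry over unchanged; only the diagonal terms shrink to ρᵢσᵢ².
True-score variance = [19.3²·0.89 + 4.5²·0.61 + 10.6²·0.70 + 14.6²·0.77] + 339.862 = 586.654 + 339.862 = 926.516.
Reliability = 926.516 / 1058.12 = 0.876.

0.876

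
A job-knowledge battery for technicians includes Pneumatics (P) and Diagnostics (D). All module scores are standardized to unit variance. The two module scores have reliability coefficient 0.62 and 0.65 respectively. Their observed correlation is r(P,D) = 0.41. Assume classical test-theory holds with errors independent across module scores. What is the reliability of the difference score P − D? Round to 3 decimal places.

0.381

Var(P−D) = 1 + 1 − 2·0.41 = 2 − 0.82 = 1.18.
Because errors are independent across components, Cov(Tᵢ,Tⱼ) = Cov(Xᵢ,Xⱼ); the off-diagonal part of the true-score variance is the same as above.
True-score variance = [0.62 + 0.65] − 0.82 = 1.27 − 0.82 = 0.45.
Reliability = 0.45 / 1.18 = 0.381.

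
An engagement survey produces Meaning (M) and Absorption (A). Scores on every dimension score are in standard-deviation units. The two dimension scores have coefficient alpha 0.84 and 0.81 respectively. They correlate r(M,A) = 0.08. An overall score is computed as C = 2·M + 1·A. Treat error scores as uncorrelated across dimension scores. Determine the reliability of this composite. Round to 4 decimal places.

0.8440

Var(C) = 2² + 1 + 2·[2·0.08] = 5 + 0.32 = 5.32.
With uncorrelated errors the cross-covariances are all true-score covariance, so they carry over unchanged; only the diagonal terms shrink to ρᵢσᵢ².
True-score variance = [2²·0.84 + 0.81] + 0.32 = 4.17 + 0.32 = 4.49.
Reliability = 4.49 / 5.32 = 0.8440.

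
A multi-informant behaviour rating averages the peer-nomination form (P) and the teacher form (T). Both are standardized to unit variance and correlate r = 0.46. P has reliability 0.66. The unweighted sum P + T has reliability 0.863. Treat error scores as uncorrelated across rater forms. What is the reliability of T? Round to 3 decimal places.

0.940

Var(P+T) = 2 + 2·0.46 = 2.920.
True-score variance = ρ_P + ρ_T + 2·0.46, so 0.863 = (0.66 + ρ_T + 0.92) / 2.920.
ρ_T = 0.863·2.920 − 0.66 − 0.92 = 0.940.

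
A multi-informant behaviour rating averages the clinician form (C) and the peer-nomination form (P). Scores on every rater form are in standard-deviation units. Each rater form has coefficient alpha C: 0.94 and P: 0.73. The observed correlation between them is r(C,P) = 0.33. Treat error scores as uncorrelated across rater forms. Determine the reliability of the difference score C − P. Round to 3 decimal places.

Var(C−P) = 1 + 1 − 2·0.33 = 2 − 0.66 = 1.34.
Because errors are independent across components, Cov(Tᵢ,Tⱼ) = Cov(Xᵢ,Xⱼ); the off-diagonal part of the true-score variance is the same as above.
True-score variance = [0.94 + 0.73] − 0.66 = 1.67 − 0.66 = 1.01.
Reliability = 1.01 / 1.34 = 0.754.

0.754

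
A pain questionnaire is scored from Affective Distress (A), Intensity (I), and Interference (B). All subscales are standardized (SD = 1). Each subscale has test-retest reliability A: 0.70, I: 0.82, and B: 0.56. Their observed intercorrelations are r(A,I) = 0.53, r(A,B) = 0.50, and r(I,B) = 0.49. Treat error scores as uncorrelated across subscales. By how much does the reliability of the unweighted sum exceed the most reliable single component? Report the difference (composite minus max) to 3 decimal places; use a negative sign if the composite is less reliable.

0.028

Var(sum) = 3 + 3.04 = 6.04; true-score variance = 2.08 + 3.04 = 5.12; composite reliability = 0.8477.
Max component reliability = 0.8200.
Difference = 0.8477 − 0.8200 = 0.028.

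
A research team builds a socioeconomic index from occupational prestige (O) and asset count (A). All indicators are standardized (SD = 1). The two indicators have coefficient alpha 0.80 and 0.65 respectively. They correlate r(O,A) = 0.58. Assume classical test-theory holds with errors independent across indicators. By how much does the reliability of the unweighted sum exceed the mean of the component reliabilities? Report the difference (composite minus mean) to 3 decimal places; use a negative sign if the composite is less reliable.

Var(sum) = 2 + 1.16 = 3.16; true-score variance = 1.45 + 1.16 = 2.61; composite reliability = 0.8259.
Mean component reliability = 0.7250.
Difference = 0.8259 − 0.7250 = 0.101.

0.101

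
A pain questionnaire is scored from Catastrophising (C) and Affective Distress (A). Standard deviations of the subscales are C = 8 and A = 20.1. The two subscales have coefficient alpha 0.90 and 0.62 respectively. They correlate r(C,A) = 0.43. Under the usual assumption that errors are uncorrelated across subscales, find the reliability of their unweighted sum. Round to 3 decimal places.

0.736

Var(C+A) = 8² + 20.1² + 2·[8·20.1·0.43] = 468.01 + 138.288 = 606.298.
Under uncorrelated errors the observed covariances equal the true-score covariances, so only the own-variance terms attenuate.
True-score variance = [8²·0.90 + 20.1²·0.62] + 138.288 = 308.086 + 138.288 = 446.374.
Reliability = 446.374 / 606.298 = 0.736.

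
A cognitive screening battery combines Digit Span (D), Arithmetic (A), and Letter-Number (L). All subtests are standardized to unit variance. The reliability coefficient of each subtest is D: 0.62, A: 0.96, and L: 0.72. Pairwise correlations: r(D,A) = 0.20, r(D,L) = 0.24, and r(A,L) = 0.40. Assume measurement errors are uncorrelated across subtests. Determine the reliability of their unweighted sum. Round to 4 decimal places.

Var(D+A+L) = 3 + 2·[0.20 + 0.24 + 0.40] = 3 + 1.68 = 4.68.
With uncorrelated errors the cross-covariances are all true-score covariance, so they carry over unchanged; only the diagonal terms shrink to ρᵢσᵢ².
True-score variance = [0.62 + 0.96 + 0.72] + 1.68 = 2.3 + 1.68 = 3.98.
Reliability = 3.98 / 4.68 = 0.8504.

0.8504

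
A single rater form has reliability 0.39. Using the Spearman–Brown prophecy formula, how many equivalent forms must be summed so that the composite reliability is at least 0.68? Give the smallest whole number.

k ≥ ρ*(1−ρ₁)/(ρ₁(1−ρ*)) = 0.68·0.61 / (0.39·0.32) = 3.324.
Smallest integer k = 4.

4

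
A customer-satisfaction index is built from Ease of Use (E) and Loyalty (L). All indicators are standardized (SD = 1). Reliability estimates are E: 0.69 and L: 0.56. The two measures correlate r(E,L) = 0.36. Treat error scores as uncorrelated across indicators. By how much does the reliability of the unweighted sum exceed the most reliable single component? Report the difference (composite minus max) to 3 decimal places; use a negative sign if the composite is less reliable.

0.034

Var(sum) = 2 + 0.72 = 2.72; true-score variance = 1.25 + 0.72 = 1.97; composite reliability = 0.7243.
Max component reliability = 0.6900.
Difference = 0.7243 − 0.6900 = 0.034.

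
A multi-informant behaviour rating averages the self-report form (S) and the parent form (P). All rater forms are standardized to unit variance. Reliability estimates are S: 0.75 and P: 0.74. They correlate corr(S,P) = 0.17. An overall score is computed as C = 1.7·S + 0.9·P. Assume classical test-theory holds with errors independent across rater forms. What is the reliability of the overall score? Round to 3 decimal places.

0.779

Var(C) = 1.7² + 0.9² + 2·[1.53·0.17] = 3.7 + 0.5202 = 4.2202.
Under uncorrelated errors the observed covariances equal the true-score covariances, so only the own-variance terms attenuate.
True-score variance = [1.7²·0.75 + 0.9²·0.74] + 0.5202 = 2.7669 + 0.5202 = 3.2871.
Reliability = 3.2871 / 4.2202 = 0.779.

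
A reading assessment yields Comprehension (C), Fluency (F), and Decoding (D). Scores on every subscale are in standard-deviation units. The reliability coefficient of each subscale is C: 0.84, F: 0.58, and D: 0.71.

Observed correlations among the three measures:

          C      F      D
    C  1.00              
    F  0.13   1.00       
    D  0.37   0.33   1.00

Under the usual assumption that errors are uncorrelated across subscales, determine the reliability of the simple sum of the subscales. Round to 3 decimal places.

Var(C+F+D) = 3 + 2·[0.13 + 0.37 + 0.33] = 3 + 1.66 = 4.66.
Because errors are independent across components, Cov(Tᵢ,Tⱼ) = Cov(Xᵢ,Xⱼ); the off-diagonal part of the true-score variance is the same as above.
True-score variance = [0.84 + 0.58 + 0.71] + 1.66 = 2.13 + 1.66 = 3.79.
Reliability = 3.79 / 4.66 = 0.813.

0.813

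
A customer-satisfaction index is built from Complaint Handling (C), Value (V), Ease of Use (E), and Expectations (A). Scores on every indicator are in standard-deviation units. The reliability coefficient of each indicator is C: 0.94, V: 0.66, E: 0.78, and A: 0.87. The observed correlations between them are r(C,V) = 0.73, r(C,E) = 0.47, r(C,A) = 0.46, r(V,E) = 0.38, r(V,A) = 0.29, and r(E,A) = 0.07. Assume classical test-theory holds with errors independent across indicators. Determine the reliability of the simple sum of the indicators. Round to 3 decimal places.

Var(C+V+E+A) = 4 + 2·[0.73 + 0.47 + 0.46 + 0.38 + 0.29 + 0.07] = 4 + 4.8 = 8.8.
Under uncorrelated errors the observed covariances equal the true-score covariances, so only the own-variance terms attenuate.
True-score variance = [0.94 + 0.66 + 0.78 + 0.87] + 4.8 = 3.25 + 4.8 = 8.05.
Reliability = 8.05 / 8.8 = 0.915.

0.915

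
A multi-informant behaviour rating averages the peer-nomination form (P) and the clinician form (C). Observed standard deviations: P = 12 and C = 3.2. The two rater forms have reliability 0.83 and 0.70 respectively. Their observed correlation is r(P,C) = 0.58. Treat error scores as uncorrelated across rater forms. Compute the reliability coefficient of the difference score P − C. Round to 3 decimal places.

0.749

Var(P−C) = 12² + 3.2² − 2·12·3.2·0.58 = 154.24 − 44.544 = 109.696.
Because errors are independent across components, Cov(Tᵢ,Tⱼ) = Cov(Xᵢ,Xⱼ); the off-diagonal part of the true-score variance is the same as above.
True-score variance = [12²·0.83 + 3.2²·0.70] − 44.544 = 126.688 − 44.544 = 82.144.
Reliability = 82.144 / 109.696 = 0.749.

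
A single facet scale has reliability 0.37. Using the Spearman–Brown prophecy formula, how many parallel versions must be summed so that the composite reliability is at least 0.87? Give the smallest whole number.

k ≥ ρ*(1−ρ₁)/(ρ₁(1−ρ*)) = 0.87·0.63 / (0.37·0.13) = 11.395.
Smallest integer k = 12.

12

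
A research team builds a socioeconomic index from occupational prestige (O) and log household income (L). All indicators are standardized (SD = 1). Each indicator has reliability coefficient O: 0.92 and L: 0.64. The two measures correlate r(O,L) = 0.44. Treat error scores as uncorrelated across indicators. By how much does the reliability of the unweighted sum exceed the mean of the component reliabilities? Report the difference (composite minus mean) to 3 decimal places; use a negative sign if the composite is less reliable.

Var(sum) = 2 + 0.88 = 2.88; true-score variance = 1.56 + 0.88 = 2.44; composite reliability = 0.8472.
Mean component reliability = 0.7800.
Difference = 0.8472 − 0.7800 = 0.067.

0.067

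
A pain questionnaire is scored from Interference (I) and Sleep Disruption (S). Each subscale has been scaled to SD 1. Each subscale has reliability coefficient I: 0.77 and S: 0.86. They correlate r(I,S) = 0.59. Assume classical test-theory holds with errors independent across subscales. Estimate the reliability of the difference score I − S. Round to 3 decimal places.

0.549

Var(I−S) = 1 + 1 − 2·0.59 = 2 − 1.18 = 0.82.
Because errors are independent across components, Cov(Tᵢ,Tⱼ) = Cov(Xᵢ,Xⱼ); the off-diagonal part of the true-score variance is the same as above.
True-score variance = [0.77 + 0.86] − 1.18 = 1.63 − 1.18 = 0.45.
Reliability = 0.45 / 0.82 = 0.549.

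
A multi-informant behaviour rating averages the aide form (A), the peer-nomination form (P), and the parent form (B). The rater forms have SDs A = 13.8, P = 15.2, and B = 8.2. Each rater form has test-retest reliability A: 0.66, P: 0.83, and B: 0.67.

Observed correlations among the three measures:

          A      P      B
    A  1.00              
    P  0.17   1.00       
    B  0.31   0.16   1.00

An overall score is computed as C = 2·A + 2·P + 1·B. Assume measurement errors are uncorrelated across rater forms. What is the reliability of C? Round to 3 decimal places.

Var(C) = 2²·13.8² + 2²·15.2² + 8.2² + 2·[4·13.8·15.2·0.17 + 2·13.8·8.2·0.31 + 2·15.2·8.2·0.16] = 1753.16 + 505.362 = 2258.52.
Because errors are independent across components, Cov(Tᵢ,Tⱼ) = Cov(Xᵢ,Xⱼ); the off-diagonal part of the true-score variance is the same as above.
True-score variance = [2²·13.8²·0.66 + 2²·15.2²·0.83 + 8.2²·0.67] + 505.362 = 1314.87 + 505.362 = 1820.23.
Reliability = 1820.23 / 2258.52 = 0.806.

0.806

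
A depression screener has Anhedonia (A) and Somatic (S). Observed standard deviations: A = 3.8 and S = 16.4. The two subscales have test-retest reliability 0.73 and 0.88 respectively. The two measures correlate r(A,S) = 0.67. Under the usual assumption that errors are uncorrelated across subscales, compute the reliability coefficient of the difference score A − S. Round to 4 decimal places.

Var(A−S) = 3.8² + 16.4² − 2·3.8·16.4·0.67 = 283.4 − 83.5088 = 199.891.
Because errors are independent across components, Cov(Tᵢ,Tⱼ) = Cov(Xᵢ,Xⱼ); the off-diagonal part of the true-score variance is the same as above.
True-score variance = [3.8²·0.73 + 16.4²·0.88] − 83.5088 = 247.226 − 83.5088 = 163.717.
Reliability = 163.717 / 199.891 = 0.8190.

0.8190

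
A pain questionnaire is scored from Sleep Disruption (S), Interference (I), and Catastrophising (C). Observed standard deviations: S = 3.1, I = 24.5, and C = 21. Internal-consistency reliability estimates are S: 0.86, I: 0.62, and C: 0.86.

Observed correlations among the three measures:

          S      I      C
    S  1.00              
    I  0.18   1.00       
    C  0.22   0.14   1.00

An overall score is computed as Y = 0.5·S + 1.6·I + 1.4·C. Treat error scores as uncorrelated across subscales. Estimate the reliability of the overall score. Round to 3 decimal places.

Var(Y) = 0.5²·3.1² + 1.6²·24.5² + 1.4²·21² + 2·[0.8·3.1·24.5·0.18 + 0.7·3.1·21·0.22 + 2.24·24.5·21·0.14] = 2403.4 + 364.619 = 2768.02.
Because errors are independent across components, Cov(Tᵢ,Tⱼ) = Cov(Xᵢ,Xⱼ); the off-diagonal part of the true-score variance is the same as above.
True-score variance = [0.5²·3.1²·0.86 + 1.6²·24.5²·0.62 + 1.4²·21²·0.86] + 364.619 = 1698.13 + 364.619 = 2062.75.
Reliability = 2062.75 / 2768.02 = 0.745.

0.745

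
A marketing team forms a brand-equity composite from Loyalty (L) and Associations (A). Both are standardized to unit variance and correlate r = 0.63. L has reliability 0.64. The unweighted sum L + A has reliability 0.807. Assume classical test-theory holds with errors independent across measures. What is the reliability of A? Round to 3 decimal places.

0.731

Var(L+A) = 2 + 2·0.63 = 3.260.
True-score variance = ρ_L + ρ_A + 2·0.63, so 0.807 = (0.64 + ρ_A + 1.26) / 3.260.
ρ_A = 0.807·3.260 − 0.64 − 1.26 = 0.731.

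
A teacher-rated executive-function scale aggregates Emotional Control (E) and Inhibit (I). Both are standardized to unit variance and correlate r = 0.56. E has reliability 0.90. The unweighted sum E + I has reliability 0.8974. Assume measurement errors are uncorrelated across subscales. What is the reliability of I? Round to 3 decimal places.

Var(E+I) = 2 + 2·0.56 = 3.120.
True-score variance = ρ_E + ρ_I + 2·0.56, so 0.8974 = (0.90 + ρ_I + 1.12) / 3.120.
ρ_I = 0.8974·3.120 − 0.90 − 1.12 = 0.780.

0.780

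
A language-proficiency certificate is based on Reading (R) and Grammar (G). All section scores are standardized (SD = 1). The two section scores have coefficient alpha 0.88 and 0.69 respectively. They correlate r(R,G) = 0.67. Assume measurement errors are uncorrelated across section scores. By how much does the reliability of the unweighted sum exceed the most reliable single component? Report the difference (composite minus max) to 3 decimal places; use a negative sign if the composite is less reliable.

Var(sum) = 2 + 1.34 = 3.34; true-score variance = 1.57 + 1.34 = 2.91; composite reliability = 0.8713.
Max component reliability = 0.8800.
Difference = 0.8713 − 0.8800 = -0.009.

-0.009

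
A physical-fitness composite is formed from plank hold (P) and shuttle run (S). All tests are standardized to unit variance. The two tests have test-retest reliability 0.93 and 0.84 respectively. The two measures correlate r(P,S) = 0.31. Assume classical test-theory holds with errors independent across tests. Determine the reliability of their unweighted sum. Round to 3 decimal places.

0.912

Var(P+S) = 2 + 2·[0.31] = 2 + 0.62 = 2.62.
Because errors are independent across components, Cov(Tᵢ,Tⱼ) = Cov(Xᵢ,Xⱼ); the off-diagonal part of the true-score variance is the same as above.
True-score variance = [0.93 + 0.84] + 0.62 = 1.77 + 0.62 = 2.39.
Reliability = 2.39 / 2.62 = 0.912.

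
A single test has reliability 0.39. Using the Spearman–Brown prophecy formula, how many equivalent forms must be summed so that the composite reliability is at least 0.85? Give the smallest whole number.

k ≥ ρ*(1−ρ₁)/(ρ₁(1−ρ*)) = 0.85·0.61 / (0.39·0.15) = 8.863.
Smallest integer k = 9.

9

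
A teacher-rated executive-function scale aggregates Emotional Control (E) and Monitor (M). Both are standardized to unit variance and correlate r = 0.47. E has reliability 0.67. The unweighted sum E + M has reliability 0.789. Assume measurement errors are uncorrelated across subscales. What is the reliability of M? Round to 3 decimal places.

Var(E+M) = 2 + 2·0.47 = 2.940.
True-score variance = ρ_E + ρ_M + 2·0.47, so 0.789 = (0.67 + ρ_M + 0.94) / 2.940.
ρ_M = 0.789·2.940 − 0.67 − 0.94 = 0.710.

0.710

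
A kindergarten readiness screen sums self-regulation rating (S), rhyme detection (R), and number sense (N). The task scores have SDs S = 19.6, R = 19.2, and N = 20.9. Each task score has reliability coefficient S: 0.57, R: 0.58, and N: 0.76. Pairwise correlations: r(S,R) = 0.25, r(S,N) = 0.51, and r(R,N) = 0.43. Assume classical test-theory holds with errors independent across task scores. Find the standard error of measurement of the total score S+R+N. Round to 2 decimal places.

Var(total) = 1189.61 + 951.094 = 2140.7.
True-score variance = 764.758 + 951.094 = 1715.85, so reliability = 0.8015.
Error variance = 2140.7 − 1715.85 = 424.852; SEM = √424.852 = 20.61.

20.61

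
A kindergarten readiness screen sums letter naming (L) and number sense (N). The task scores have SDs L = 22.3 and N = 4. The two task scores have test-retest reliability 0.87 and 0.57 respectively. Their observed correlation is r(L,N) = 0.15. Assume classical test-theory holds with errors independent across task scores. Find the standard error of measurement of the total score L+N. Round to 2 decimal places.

8.46

Var(total) = 513.29 + 26.76 = 540.05.
True-score variance = 441.762 + 26.76 = 468.522, so reliability = 0.8676.
Error variance = 540.05 − 468.522 = 71.5277; SEM = √71.5277 = 8.46.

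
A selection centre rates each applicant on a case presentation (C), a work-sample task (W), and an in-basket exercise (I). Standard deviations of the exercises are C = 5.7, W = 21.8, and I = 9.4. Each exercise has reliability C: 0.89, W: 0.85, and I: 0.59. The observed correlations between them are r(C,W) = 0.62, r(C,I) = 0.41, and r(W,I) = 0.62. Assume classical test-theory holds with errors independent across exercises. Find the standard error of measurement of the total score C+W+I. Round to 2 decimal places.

Var(total) = 596.09 + 452.119 = 1048.21.
True-score variance = 485.002 + 452.119 = 937.121, so reliability = 0.8940.
Error variance = 1048.21 − 937.121 = 111.088; SEM = √111.088 = 10.54.

10.54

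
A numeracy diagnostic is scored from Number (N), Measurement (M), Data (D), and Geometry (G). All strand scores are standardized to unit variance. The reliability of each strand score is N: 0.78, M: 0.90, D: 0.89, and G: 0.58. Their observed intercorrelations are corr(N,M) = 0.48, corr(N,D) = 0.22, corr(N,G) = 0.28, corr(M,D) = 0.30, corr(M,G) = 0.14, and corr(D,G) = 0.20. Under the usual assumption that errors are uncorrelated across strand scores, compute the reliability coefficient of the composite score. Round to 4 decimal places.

0.8826

Var(N+M+D+G) = 4 + 2·[0.48 + 0.22 + 0.28 + 0.30 + 0.14 + 0.20] = 4 + 3.24 = 7.24.
Under uncorrelated errors the observed covariances equal the true-score covariances, so only the own-variance terms attenuate.
True-score variance = [0.78 + 0.90 + 0.89 + 0.58] + 3.24 = 3.15 + 3.24 = 6.39.
Reliability = 6.39 / 7.24 = 0.8826.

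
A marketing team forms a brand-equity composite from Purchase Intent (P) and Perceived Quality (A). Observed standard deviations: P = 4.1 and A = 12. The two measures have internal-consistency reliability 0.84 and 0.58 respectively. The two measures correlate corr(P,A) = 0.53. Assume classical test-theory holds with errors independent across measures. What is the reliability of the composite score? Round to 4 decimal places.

0.7034

Var(P+A) = 4.1² + 12² + 2·[4.1·12·0.53] = 160.81 + 52.152 = 212.962.
Under uncorrelated errors the observed covariances equal the true-score covariances, so only the own-variance terms attenuate.
True-score variance = [4.1²·0.84 + 12²·0.58] + 52.152 = 97.6404 + 52.152 = 149.792.
Reliability = 149.792 / 212.962 = 0.7034.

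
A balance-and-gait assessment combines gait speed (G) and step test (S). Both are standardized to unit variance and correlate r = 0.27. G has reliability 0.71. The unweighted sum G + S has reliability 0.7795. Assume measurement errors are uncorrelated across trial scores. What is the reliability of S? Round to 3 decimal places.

0.730

Var(G+S) = 2 + 2·0.27 = 2.540.
True-score variance = ρ_G + ρ_S + 2·0.27, so 0.7795 = (0.71 + ρ_S + 0.54) / 2.540.
ρ_S = 0.7795·2.540 − 0.71 − 0.54 = 0.730.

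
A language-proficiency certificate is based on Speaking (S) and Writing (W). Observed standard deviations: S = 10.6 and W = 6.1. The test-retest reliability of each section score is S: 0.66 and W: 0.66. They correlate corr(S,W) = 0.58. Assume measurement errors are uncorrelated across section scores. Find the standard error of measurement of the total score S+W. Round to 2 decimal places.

Var(total) = 149.57 + 75.0056 = 224.576.
True-score variance = 98.7162 + 75.0056 = 173.722, so reliability = 0.7736.
Error variance = 224.576 − 173.722 = 50.8538; SEM = √50.8538 = 7.13.

7.13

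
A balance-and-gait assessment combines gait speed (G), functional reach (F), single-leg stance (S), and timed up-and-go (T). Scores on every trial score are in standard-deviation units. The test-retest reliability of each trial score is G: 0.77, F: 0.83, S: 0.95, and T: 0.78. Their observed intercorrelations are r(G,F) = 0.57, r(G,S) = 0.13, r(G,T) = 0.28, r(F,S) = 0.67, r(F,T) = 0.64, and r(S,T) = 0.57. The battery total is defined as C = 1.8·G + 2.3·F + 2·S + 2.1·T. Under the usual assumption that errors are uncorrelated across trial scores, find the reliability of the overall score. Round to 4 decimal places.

0.9327

Var(C) = 1.8² + 2.3² + 2² + 2.1² + 2·[4.14·0.57 + 3.6·0.13 + 3.78·0.28 + 4.6·0.67 + 4.83·0.64 + 4.2·0.57] = 16.94 + 24.9068 = 41.8468.
Under uncorrelated errors the observed covariances equal the true-score covariances, so only the own-variance terms attenuate.
True-score variance = [1.8²·0.77 + 2.3²·0.83 + 2²·0.95 + 2.1²·0.78] + 24.9068 = 14.1253 + 24.9068 = 39.0321.
Reliability = 39.0321 / 41.8468 = 0.9327.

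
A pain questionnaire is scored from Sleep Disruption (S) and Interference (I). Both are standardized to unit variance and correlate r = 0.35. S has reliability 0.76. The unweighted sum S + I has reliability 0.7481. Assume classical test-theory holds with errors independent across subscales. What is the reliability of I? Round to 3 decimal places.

Var(S+I) = 2 + 2·0.35 = 2.700.
True-score variance = ρ_S + ρ_I + 2·0.35, so 0.7481 = (0.76 + ρ_I + 0.70) / 2.700.
ρ_I = 0.7481·2.700 − 0.76 − 0.70 = 0.560.

0.560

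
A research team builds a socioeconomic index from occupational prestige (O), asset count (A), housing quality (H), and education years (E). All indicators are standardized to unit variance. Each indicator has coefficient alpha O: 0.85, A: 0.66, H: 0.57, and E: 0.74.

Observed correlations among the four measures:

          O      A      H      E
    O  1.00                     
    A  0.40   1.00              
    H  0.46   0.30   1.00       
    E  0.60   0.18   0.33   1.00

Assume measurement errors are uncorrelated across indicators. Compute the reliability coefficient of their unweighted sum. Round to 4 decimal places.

0.8618

Var(O+A+H+E) = 4 + 2·[0.40 + 0.46 + 0.60 + 0.30 + 0.18 + 0.33] = 4 + 4.54 = 8.54.
With uncorrelated errors the cross-covariances are all true-score covariance, so they carry over unchanged; only the diagonal terms shrink to ρᵢσᵢ².
True-score variance = [0.85 + 0.66 + 0.57 + 0.74] + 4.54 = 2.82 + 4.54 = 7.36.
Reliability = 7.36 / 8.54 = 0.8618.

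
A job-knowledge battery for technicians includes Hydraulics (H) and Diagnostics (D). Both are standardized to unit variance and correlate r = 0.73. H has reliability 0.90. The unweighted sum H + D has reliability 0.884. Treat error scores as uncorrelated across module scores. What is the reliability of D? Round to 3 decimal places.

Var(H+D) = 2 + 2·0.73 = 3.460.
True-score variance = ρ_H + ρ_D + 2·0.73, so 0.884 = (0.90 + ρ_D + 1.46) / 3.460.
ρ_D = 0.884·3.460 − 0.90 − 1.46 = 0.699.

0.699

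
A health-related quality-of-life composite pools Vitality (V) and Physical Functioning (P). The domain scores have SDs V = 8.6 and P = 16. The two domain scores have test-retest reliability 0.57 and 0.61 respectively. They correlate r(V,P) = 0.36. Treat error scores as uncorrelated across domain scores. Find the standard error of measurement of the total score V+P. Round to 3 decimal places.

11.474

Var(total) = 329.96 + 99.072 = 429.032.
True-score variance = 198.317 + 99.072 = 297.389, so reliability = 0.6932.
Error variance = 429.032 − 297.389 = 131.643; SEM = √131.643 = 11.474.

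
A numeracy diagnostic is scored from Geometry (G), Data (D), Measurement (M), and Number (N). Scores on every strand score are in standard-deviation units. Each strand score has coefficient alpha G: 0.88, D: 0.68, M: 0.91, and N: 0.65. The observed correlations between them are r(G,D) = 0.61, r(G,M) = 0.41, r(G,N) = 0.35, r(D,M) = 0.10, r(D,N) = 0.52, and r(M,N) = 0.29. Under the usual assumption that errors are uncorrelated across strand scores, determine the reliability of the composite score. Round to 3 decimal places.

0.897

Var(G+D+M+N) = 4 + 2·[0.61 + 0.41 + 0.35 + 0.10 + 0.52 + 0.29] = 4 + 4.56 = 8.56.
Because errors are independent across components, Cov(Tᵢ,Tⱼ) = Cov(Xᵢ,Xⱼ); the off-diagonal part of the true-score variance is the same as above.
True-score variance = [0.88 + 0.68 + 0.91 + 0.65] + 4.56 = 3.12 + 4.56 = 7.68.
Reliability = 7.68 / 8.56 = 0.897.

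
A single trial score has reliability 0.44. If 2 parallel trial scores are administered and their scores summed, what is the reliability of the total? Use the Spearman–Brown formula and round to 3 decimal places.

ρ_k = kρ / (1 + (k−1)ρ) = 2·0.44 / (1 + 1·0.44) = 0.880 / 1.440 = 0.611.

0.611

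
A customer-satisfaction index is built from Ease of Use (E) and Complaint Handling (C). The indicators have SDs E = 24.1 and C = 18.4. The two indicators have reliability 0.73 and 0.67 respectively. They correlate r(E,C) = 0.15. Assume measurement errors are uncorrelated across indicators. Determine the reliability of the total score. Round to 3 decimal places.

Var(E+C) = 24.1² + 18.4² + 2·[24.1·18.4·0.15] = 919.37 + 133.032 = 1052.4.
Under uncorrelated errors the observed covariances equal the true-score covariances, so only the own-variance terms attenuate.
True-score variance = [24.1²·0.73 + 18.4²·0.67] + 133.032 = 650.827 + 133.032 = 783.859.
Reliability = 783.859 / 1052.4 = 0.745.

0.745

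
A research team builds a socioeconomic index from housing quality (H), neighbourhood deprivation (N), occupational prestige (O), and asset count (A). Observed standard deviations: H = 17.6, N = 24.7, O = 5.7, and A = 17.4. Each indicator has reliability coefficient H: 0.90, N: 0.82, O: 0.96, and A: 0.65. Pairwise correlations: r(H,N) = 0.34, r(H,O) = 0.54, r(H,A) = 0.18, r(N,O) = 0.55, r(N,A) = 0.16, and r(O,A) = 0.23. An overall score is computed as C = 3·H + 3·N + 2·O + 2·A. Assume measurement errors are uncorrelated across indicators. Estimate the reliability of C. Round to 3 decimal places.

Var(C) = 3²·17.6² + 3²·24.7² + 2²·5.7² + 2²·17.4² + 2·[9·17.6·24.7·0.34 + 6·17.6·5.7·0.54 + 6·17.6·17.4·0.18 + 6·24.7·5.7·0.55 + 6·24.7·17.4·0.16 + 4·5.7·17.4·0.23] = 9619.65 + 5908.92 = 15528.6.
Because errors are independent across components, Cov(Tᵢ,Tⱼ) = Cov(Xᵢ,Xⱼ); the off-diagonal part of the true-score variance is the same as above.
True-score variance = [3²·17.6²·0.90 + 3²·24.7²·0.82 + 2²·5.7²·0.96 + 2²·17.4²·0.65] + 5908.92 = 7923.46 + 5908.92 = 13832.4.
Reliability = 13832.4 / 15528.6 = 0.891.

0.891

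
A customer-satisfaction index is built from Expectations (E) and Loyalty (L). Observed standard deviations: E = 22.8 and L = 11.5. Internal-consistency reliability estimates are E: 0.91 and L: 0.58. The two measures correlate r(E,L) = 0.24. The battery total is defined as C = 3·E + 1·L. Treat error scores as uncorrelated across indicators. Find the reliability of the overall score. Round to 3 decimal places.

0.908

Var(C) = 3²·22.8² + 11.5² + 2·[3·22.8·11.5·0.24] = 4810.81 + 377.568 = 5188.38.
Under uncorrelated errors the observed covariances equal the true-score covariances, so only the own-variance terms attenuate.
True-score variance = [3²·22.8²·0.91 + 11.5²·0.58] + 377.568 = 4334.19 + 377.568 = 4711.76.
Reliability = 4711.76 / 5188.38 = 0.908.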